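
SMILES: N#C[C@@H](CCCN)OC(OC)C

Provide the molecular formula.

C8H16N2O2

Heavy atoms from the SMILES: 8 C, 2 N, 2 O.
Implicit hydrogens by atom environment:
  3 × C: 2 H each → 6
  2 × C: 3 H each → 6
  2 × C: 1 H each → 2
  2 × O: no H
  1 × C: no H
  1 × N: 2 H
  1 × N: no H
  Total hydrogens = 16.
Molecular formula: C8H16N2O2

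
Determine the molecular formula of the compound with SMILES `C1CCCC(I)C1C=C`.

C8H13I

Heavy atoms from the SMILES: 8 C, 1 I.
Implicit hydrogens by atom environment:
  5 × C: 2 H each → 10
  3 × C: 1 H each → 3
  1 × I: no H
  Total hydrogens = 13.
Molecular formula: C8H13I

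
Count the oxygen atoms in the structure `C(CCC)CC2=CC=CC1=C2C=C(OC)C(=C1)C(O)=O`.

The symbol for oxygen appears 3 times in the SMILES.

3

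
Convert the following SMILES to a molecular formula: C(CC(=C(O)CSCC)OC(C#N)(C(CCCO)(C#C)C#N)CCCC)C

Heavy atoms from the SMILES: 21 C, 2 N, 3 O, 1 S.
Implicit hydrogens by atom environment:
  10 × C: 2 H each → 20
  7 × C: no H
  3 × C: 3 H each → 9
  2 × N: no H
  2 × O: 1 H each → 2
  1 × C: 1 H
  1 × O: no H
  1 × S: no H
  Total hydrogens = 32.
Molecular formula: C21H32N2O3S

C21H32N2O3S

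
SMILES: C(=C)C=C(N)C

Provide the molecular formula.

C5H9N

Heavy atoms from the SMILES: 5 C, 1 N.
Implicit hydrogens by atom environment:
  2 × C: 1 H each → 2
  1 × C: 3 H
  1 × C: 2 H
  1 × C: no H
  1 × N: 2 H
  Total hydrogens = 9.
Molecular formula: C5H9N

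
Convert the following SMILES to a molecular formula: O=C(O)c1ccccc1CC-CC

Heavy atoms from the SMILES: 11 C, 2 O.
Implicit hydrogens by atom environment:
  4 × C (aromatic): 1 H each → 4
  3 × C: 2 H each → 6
  2 × C (aromatic): no H
  1 × C: 3 H
  1 × C: no H
  1 × O: 1 H
  1 × O: no H
  Total hydrogens = 14.
Molecular formula: C11H14O2

C11H14O2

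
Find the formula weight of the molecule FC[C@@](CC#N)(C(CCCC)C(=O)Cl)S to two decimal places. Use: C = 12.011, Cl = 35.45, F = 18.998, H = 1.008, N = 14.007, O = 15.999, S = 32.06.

251.74

Molecular formula: C10H15ClFNOS.
M = 10×12.011 + 1×35.45 + 1×18.998 + 15×1.008 + 1×14.007 + 1×15.999 + 1×32.06 = 251.74 g/mol.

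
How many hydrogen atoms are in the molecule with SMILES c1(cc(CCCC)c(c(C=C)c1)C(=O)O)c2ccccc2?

20

Hydrogens are implicit in SMILES; fill each atom to its normal valence:
  7 × C (aromatic): 1 H each → 7
  5 × C (aromatic): no H
  4 × C: 2 H each → 8
  1 × C: 3 H
  1 × C: 1 H
  1 × C: no H
  1 × O: 1 H
  1 × O: no H
  Total hydrogens = 20.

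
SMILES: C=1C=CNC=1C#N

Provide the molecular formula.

Heavy atoms from the SMILES: 5 C, 2 N.
Implicit hydrogens by atom environment:
  3 × C (aromatic): 1 H each → 3
  1 × C (aromatic): no H
  1 × C: no H
  1 × N (aromatic): 1 H
  1 × N: no H
  Total hydrogens = 4.
Molecular formula: C5H4N2

C5H4N2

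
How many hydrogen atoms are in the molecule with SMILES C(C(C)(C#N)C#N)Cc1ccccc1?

Hydrogens are implicit in SMILES; fill each atom to its normal valence:
  5 × C (aromatic): 1 H each → 5
  3 × C: no H
  2 × C: 2 H each → 4
  2 × N: no H
  1 × C: 3 H
  1 × C (aromatic): no H
  Total hydrogens = 12.

12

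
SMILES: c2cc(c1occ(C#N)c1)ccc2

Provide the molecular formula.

Heavy atoms from the SMILES: 11 C, 1 N, 1 O.
Implicit hydrogens by atom environment:
  7 × C (aromatic): 1 H each → 7
  3 × C (aromatic): no H
  1 × C: no H
  1 × N: no H
  1 × O (aromatic): no H
  Total hydrogens = 7.
Molecular formula: C11H7NO

C11H7NO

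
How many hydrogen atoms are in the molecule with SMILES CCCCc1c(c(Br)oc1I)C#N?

Hydrogens are implicit in SMILES; fill each atom to its normal valence:
  4 × C (aromatic): no H
  3 × C: 2 H each → 6
  1 × Br: no H
  1 × C: 3 H
  1 × C: no H
  1 × I: no H
  1 × N: no H
  1 × O (aromatic): no H
  Total hydrogens = 9.

9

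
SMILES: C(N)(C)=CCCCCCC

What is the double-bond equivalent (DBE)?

1

Molecular formula from the SMILES: C9H19N.
DoU = (2C + 2 + N − H − X)/2 = (2·9 + 2 + 1 − 19 − 0)/2 = 2/2 = 1.
(Structurally: 0 ring(s) + 1 π bond(s) = 1.)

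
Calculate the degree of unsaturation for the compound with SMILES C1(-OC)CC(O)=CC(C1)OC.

Molecular formula from the SMILES: C8H14O3.
DoU = (2C + 2 + N − H − X)/2 = (2·8 + 2 + 0 − 14 − 0)/2 = 4/2 = 2.
(Structurally: 1 ring(s) + 1 π bond(s) = 2.)

2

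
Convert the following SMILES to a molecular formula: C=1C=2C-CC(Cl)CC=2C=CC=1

C10H11Cl

Heavy atoms from the SMILES: 10 C, 1 Cl.
Implicit hydrogens by atom environment:
  4 × C (aromatic): 1 H each → 4
  3 × C: 2 H each → 6
  2 × C (aromatic): no H
  1 × C: 1 H
  1 × Cl: no H
  Total hydrogens = 11.
Molecular formula: C10H11Cl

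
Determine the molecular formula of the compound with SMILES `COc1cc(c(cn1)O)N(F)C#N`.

Heavy atoms from the SMILES: 7 C, 1 F, 3 N, 2 O.
Implicit hydrogens by atom environment:
  3 × C (aromatic): no H
  2 × C (aromatic): 1 H each → 2
  2 × N: no H
  1 × C: 3 H
  1 × C: no H
  1 × F: no H
  1 × N (aromatic): no H
  1 × O: 1 H
  1 × O: no H
  Total hydrogens = 6.
Molecular formula: C7H6FN3O2

C7H6FN3O2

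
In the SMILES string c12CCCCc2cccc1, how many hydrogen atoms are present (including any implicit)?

Hydrogens are implicit in SMILES; fill each atom to its normal valence:
  4 × C: 2 H each → 8
  4 × C (aromatic): 1 H each → 4
  2 × C (aromatic): no H
  Total hydrogens = 12.

12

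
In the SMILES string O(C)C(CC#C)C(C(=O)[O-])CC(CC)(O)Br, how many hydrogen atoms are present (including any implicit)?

Hydrogens are implicit in SMILES; fill each atom to its normal valence:
  3 × C: 2 H each → 6
  3 × C: 1 H each → 3
  3 × C: no H
  2 × C: 3 H each → 6
  2 × O: no H
  1 × Br: no H
  1 × O: 1 H
  1 × O (charge -1): no H
  Total hydrogens = 16.

16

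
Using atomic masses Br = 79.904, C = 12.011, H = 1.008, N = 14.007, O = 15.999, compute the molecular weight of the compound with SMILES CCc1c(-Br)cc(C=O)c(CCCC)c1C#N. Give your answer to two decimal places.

294.19

Molecular formula: C14H16BrNO.
M = 1×79.904 + 14×12.011 + 16×1.008 + 1×14.007 + 1×15.999 = 294.19 g/mol.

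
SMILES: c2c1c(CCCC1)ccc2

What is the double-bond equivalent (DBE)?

Molecular formula from the SMILES: C10H12.
DoU = (2C + 2 + N − H − X)/2 = (2·10 + 2 + 0 − 12 − 0)/2 = 10/2 = 5.
(Structurally: 2 ring(s) + 3 π bond(s) = 5.)

5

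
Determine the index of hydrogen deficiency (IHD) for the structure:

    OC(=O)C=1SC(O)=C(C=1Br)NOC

Molecular formula from the SMILES: C6H6BrNO4S.
DoU = (2C + 2 + N − H − X)/2 = (2·6 + 2 + 1 − 6 − 1)/2 = 8/2 = 4.
(Structurally: 1 ring(s) + 3 π bond(s) = 4.)

4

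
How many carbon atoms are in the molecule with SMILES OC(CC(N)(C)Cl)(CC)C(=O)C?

The symbol for carbon appears 8 times in the SMILES. (Cl is a single chlorine, not C + l.)

8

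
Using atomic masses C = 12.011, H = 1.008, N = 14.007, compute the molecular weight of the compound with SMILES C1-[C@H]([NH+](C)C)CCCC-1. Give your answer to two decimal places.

128.24

Molecular formula: C8H18N+.
M = 8×12.011 + 18×1.008 + 1×14.007 = 128.24 g/mol.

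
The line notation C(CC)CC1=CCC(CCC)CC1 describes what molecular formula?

C13H24

Heavy atoms from the SMILES: 13 C.
Implicit hydrogens by atom environment:
  8 × C: 2 H each → 16
  2 × C: 3 H each → 6
  2 × C: 1 H each → 2
  1 × C: no H
  Total hydrogens = 24.
Molecular formula: C13H24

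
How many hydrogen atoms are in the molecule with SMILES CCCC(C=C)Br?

Hydrogens are implicit in SMILES; fill each atom to its normal valence:
  3 × C: 2 H each → 6
  2 × C: 1 H each → 2
  1 × Br: no H
  1 × C: 3 H
  Total hydrogens = 11.

11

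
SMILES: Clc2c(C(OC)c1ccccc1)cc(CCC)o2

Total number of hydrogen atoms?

Hydrogens are implicit in SMILES; fill each atom to its normal valence:
  6 × C (aromatic): 1 H each → 6
  4 × C (aromatic): no H
  2 × C: 3 H each → 6
  2 × C: 2 H each → 4
  1 × C: 1 H
  1 × Cl: no H
  1 × O (aromatic): no H
  1 × O: no H
  Total hydrogens = 17.

17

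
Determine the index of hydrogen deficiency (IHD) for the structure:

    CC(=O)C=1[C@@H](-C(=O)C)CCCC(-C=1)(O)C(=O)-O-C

Molecular formula from the SMILES: C13H18O5.
DoU = (2C + 2 + N − H − X)/2 = (2·13 + 2 + 0 − 18 − 0)/2 = 10/2 = 5.
(Structurally: 1 ring(s) + 4 π bond(s) = 5.)

5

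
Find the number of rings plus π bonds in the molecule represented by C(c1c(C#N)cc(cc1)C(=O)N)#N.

9

Molecular formula from the SMILES: C9H5N3O.
DoU = (2C + 2 + N − H − X)/2 = (2·9 + 2 + 3 − 5 − 0)/2 = 18/2 = 9.
(Structurally: 1 ring(s) + 8 π bond(s) = 9.)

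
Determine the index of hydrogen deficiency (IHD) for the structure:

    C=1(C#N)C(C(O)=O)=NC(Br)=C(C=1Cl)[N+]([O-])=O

Molecular formula from the SMILES: C7HBrClN3O4.
DoU = (2C + 2 + N − H − X)/2 = (2·7 + 2 + 3 − 1 − 2)/2 = 16/2 = 8.
(Structurally: 1 ring(s) + 7 π bond(s) = 8.)

8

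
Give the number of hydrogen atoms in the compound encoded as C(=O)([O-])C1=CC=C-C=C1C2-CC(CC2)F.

Hydrogens are implicit in SMILES; fill each atom to its normal valence:
  4 × C (aromatic): 1 H each → 4
  3 × C: 2 H each → 6
  2 × C: 1 H each → 2
  2 × C (aromatic): no H
  1 × C: no H
  1 × F: no H
  1 × O: no H
  1 × O (charge -1): no H
  Total hydrogens = 12.

12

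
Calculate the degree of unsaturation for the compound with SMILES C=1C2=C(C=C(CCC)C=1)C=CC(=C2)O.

7

Molecular formula from the SMILES: C13H14O.
DoU = (2C + 2 + N − H − X)/2 = (2·13 + 2 + 0 − 14 − 0)/2 = 14/2 = 7.
(Structurally: 2 ring(s) + 5 π bond(s) = 7.)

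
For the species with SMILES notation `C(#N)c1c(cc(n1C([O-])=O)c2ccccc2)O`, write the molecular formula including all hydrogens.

C12H7N2O3-

Heavy atoms from the SMILES: 12 C, 2 N, 3 O.
Implicit hydrogens by atom environment:
  6 × C (aromatic): 1 H each → 6
  4 × C (aromatic): no H
  2 × C: no H
  1 × N (aromatic): no H
  1 × N: no H
  1 × O: 1 H
  1 × O: no H
  1 × O (charge -1): no H
  Total hydrogens = 7.
Net charge -1.
Molecular formula: C12H7N2O3-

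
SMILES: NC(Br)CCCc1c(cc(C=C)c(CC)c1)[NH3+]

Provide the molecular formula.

C14H22BrN2+

Heavy atoms from the SMILES: 1 Br, 14 C, 2 N.
Implicit hydrogens by atom environment:
  5 × C: 2 H each → 10
  4 × C (aromatic): no H
  2 × C (aromatic): 1 H each → 2
  2 × C: 1 H each → 2
  1 × Br: no H
  1 × C: 3 H
  1 × N (charge +1): 3 H
  1 × N: 2 H
  Total hydrogens = 22.
Net charge +1.
Molecular formula: C14H22BrN2+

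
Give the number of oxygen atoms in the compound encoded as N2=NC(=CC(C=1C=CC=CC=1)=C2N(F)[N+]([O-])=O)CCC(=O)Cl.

3

The symbol for oxygen appears 3 times in the SMILES.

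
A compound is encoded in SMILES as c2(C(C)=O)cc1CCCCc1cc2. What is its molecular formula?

C12H14O

Heavy atoms from the SMILES: 12 C, 1 O.
Implicit hydrogens by atom environment:
  4 × C: 2 H each → 8
  3 × C (aromatic): 1 H each → 3
  3 × C (aromatic): no H
  1 × C: 3 H
  1 × C: no H
  1 × O: no H
  Total hydrogens = 14.
Molecular formula: C12H14O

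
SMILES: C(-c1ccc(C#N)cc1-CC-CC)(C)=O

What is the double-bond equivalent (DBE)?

7

Molecular formula from the SMILES: C13H15NO.
DoU = (2C + 2 + N − H − X)/2 = (2·13 + 2 + 1 − 15 − 0)/2 = 14/2 = 7.
(Structurally: 1 ring(s) + 6 π bond(s) = 7.)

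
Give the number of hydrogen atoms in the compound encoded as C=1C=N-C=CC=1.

Hydrogens are implicit in SMILES; fill each atom to its normal valence:
  5 × C (aromatic): 1 H each → 5
  1 × N (aromatic): no H
  Total hydrogens = 5.

5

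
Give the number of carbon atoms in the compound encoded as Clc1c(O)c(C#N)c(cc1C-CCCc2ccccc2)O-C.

The symbol for carbon appears 18 times in the SMILES. Lowercase c denotes aromatic carbon and counts toward C.

18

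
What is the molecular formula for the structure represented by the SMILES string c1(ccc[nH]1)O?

Heavy atoms from the SMILES: 4 C, 1 N, 1 O.
Implicit hydrogens by atom environment:
  3 × C (aromatic): 1 H each → 3
  1 × C (aromatic): no H
  1 × N (aromatic): 1 H
  1 × O: 1 H
  Total hydrogens = 5.
Molecular formula: C4H5NO

C4H5NO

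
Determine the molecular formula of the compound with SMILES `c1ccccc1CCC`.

C9H12

Heavy atoms from the SMILES: 9 C.
Implicit hydrogens by atom environment:
  5 × C (aromatic): 1 H each → 5
  2 × C: 2 H each → 4
  1 × C: 3 H
  1 × C (aromatic): no H
  Total hydrogens = 12.
Molecular formula: C9H12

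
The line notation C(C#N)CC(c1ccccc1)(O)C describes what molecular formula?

C11H13NO

Heavy atoms from the SMILES: 11 C, 1 N, 1 O.
Implicit hydrogens by atom environment:
  5 × C (aromatic): 1 H each → 5
  2 × C: 2 H each → 4
  2 × C: no H
  1 × C: 3 H
  1 × C (aromatic): no H
  1 × N: no H
  1 × O: 1 H
  Total hydrogens = 13.
Molecular formula: C11H13NO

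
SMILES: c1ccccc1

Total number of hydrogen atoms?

6

Hydrogens are implicit in SMILES; fill each atom to its normal valence:
  6 × C (aromatic): 1 H each → 6
  Total hydrogens = 6.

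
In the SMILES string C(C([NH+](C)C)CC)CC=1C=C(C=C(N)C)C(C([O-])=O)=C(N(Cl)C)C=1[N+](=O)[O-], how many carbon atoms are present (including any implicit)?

The symbol for carbon appears 18 times in the SMILES. (Cl is a single chlorine, not C + l.)

18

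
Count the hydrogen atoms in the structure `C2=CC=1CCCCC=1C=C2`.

Hydrogens are implicit in SMILES; fill each atom to its normal valence:
  4 × C: 2 H each → 8
  4 × C (aromatic): 1 H each → 4
  2 × C (aromatic): no H
  Total hydrogens = 12.

12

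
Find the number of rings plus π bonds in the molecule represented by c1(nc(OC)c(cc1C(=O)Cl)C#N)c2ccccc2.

11

Molecular formula from the SMILES: C14H9ClN2O2.
DoU = (2C + 2 + N − H − X)/2 = (2·14 + 2 + 2 − 9 − 1)/2 = 22/2 = 11.
(Structurally: 2 ring(s) + 9 π bond(s) = 11.)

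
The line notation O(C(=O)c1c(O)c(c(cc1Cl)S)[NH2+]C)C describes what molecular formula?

Heavy atoms from the SMILES: 9 C, 1 Cl, 1 N, 3 O, 1 S.
Implicit hydrogens by atom environment:
  5 × C (aromatic): no H
  2 × C: 3 H each → 6
  2 × O: no H
  1 × C (aromatic): 1 H
  1 × C: no H
  1 × Cl: no H
  1 × N (charge +1): 2 H
  1 × O: 1 H
  1 × S: 1 H
  Total hydrogens = 11.
Net charge +1.
Molecular formula: C9H11ClNO3S+

C9H11ClNO3S+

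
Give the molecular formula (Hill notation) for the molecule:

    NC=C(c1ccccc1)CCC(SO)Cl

C11H14ClNOS

Heavy atoms from the SMILES: 11 C, 1 Cl, 1 N, 1 O, 1 S.
Implicit hydrogens by atom environment:
  5 × C (aromatic): 1 H each → 5
  2 × C: 2 H each → 4
  2 × C: 1 H each → 2
  1 × C: no H
  1 × C (aromatic): no H
  1 × Cl: no H
  1 × N: 2 H
  1 × O: 1 H
  1 × S: no H
  Total hydrogens = 14.
Molecular formula: C11H14ClNOS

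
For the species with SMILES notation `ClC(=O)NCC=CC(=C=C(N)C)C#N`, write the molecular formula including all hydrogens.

Heavy atoms from the SMILES: 9 C, 1 Cl, 3 N, 1 O.
Implicit hydrogens by atom environment:
  5 × C: no H
  2 × C: 1 H each → 2
  1 × C: 3 H
  1 × C: 2 H
  1 × Cl: no H
  1 × N: 2 H
  1 × N: 1 H
  1 × N: no H
  1 × O: no H
  Total hydrogens = 10.
Molecular formula: C9H10ClN3O

C9H10ClN3O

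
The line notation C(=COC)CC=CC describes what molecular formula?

C7H12O

Heavy atoms from the SMILES: 7 C, 1 O.
Implicit hydrogens by atom environment:
  4 × C: 1 H each → 4
  2 × C: 3 H each → 6
  1 × C: 2 H
  1 × O: no H
  Total hydrogens = 12.
Molecular formula: C7H12O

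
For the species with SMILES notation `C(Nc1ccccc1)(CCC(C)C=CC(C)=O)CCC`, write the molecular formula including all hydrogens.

C18H27NO

Heavy atoms from the SMILES: 18 C, 1 N, 1 O.
Implicit hydrogens by atom environment:
  5 × C (aromatic): 1 H each → 5
  4 × C: 2 H each → 8
  4 × C: 1 H each → 4
  3 × C: 3 H each → 9
  1 × C: no H
  1 × C (aromatic): no H
  1 × N: 1 H
  1 × O: no H
  Total hydrogens = 27.
Molecular formula: C18H27NO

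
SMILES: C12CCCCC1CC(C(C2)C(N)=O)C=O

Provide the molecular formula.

Heavy atoms from the SMILES: 12 C, 1 N, 2 O.
Implicit hydrogens by atom environment:
  6 × C: 2 H each → 12
  5 × C: 1 H each → 5
  2 × O: no H
  1 × C: no H
  1 × N: 2 H
  Total hydrogens = 19.
Molecular formula: C12H19NO2

C12H19NO2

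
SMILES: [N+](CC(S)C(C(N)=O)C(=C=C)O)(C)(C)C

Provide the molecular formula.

Heavy atoms from the SMILES: 10 C, 2 N, 2 O, 1 S.
Implicit hydrogens by atom environment:
  3 × C: 3 H each → 9
  3 × C: no H
  2 × C: 2 H each → 4
  2 × C: 1 H each → 2
  1 × N: 2 H
  1 × N (charge +1): no H
  1 × O: 1 H
  1 × O: no H
  1 × S: 1 H
  Total hydrogens = 19.
Net charge +1.
Molecular formula: C10H19N2O2S+

C10H19N2O2S+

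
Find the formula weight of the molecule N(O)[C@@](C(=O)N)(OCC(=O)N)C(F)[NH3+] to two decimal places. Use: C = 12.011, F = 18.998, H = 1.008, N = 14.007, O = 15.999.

211.17

Molecular formula: C5H12FN4O4+.
M = 5×12.011 + 1×18.998 + 12×1.008 + 4×14.007 + 4×15.999 = 211.17 g/mol.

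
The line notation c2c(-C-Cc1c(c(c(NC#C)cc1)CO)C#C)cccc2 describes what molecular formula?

C19H17NO

Heavy atoms from the SMILES: 19 C, 1 N, 1 O.
Implicit hydrogens by atom environment:
  7 × C (aromatic): 1 H each → 7
  5 × C (aromatic): no H
  3 × C: 2 H each → 6
  2 × C: 1 H each → 2
  2 × C: no H
  1 × N: 1 H
  1 × O: 1 H
  Total hydrogens = 17.
Molecular formula: C19H17NO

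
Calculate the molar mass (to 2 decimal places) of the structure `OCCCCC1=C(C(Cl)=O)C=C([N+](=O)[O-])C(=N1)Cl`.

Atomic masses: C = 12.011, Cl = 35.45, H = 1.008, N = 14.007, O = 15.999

Molecular formula: C10H10Cl2N2O4.
M = 10×12.011 + 2×35.45 + 10×1.008 + 2×14.007 + 4×15.999 = 293.10 g/mol.

293.10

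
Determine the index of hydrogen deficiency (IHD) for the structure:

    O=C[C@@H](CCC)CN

Molecular formula from the SMILES: C6H13NO.
DoU = (2C + 2 + N − H − X)/2 = (2·6 + 2 + 1 − 13 − 0)/2 = 2/2 = 1.
(Structurally: 0 ring(s) + 1 π bond(s) = 1.)

1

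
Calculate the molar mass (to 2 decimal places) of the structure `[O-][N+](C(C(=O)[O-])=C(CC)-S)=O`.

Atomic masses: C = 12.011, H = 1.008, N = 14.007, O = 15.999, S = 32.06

176.17

Molecular formula: C5H6NO4S-.
M = 5×12.011 + 6×1.008 + 1×14.007 + 4×15.999 + 1×32.06 = 176.17 g/mol.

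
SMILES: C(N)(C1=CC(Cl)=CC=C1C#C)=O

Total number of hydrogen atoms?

6

Hydrogens are implicit in SMILES; fill each atom to its normal valence:
  3 × C (aromatic): 1 H each → 3
  3 × C (aromatic): no H
  2 × C: no H
  1 × C: 1 H
  1 × Cl: no H
  1 × N: 2 H
  1 × O: no H
  Total hydrogens = 6.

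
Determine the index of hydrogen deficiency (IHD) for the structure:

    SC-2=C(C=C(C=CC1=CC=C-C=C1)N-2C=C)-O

Molecular formula from the SMILES: C14H13NOS.
DoU = (2C + 2 + N − H − X)/2 = (2·14 + 2 + 1 − 13 − 0)/2 = 18/2 = 9.
(Structurally: 2 ring(s) + 7 π bond(s) = 9.)

9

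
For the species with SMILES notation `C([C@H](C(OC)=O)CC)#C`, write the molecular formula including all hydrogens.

C7H10O2

Heavy atoms from the SMILES: 7 C, 2 O.
Implicit hydrogens by atom environment:
  2 × C: 3 H each → 6
  2 × C: 1 H each → 2
  2 × C: no H
  2 × O: no H
  1 × C: 2 H
  Total hydrogens = 10.
Molecular formula: C7H10O2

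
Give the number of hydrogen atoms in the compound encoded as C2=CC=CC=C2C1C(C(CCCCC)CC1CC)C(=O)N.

29

Hydrogens are implicit in SMILES; fill each atom to its normal valence:
  6 × C: 2 H each → 12
  5 × C (aromatic): 1 H each → 5
  4 × C: 1 H each → 4
  2 × C: 3 H each → 6
  1 × C: no H
  1 × C (aromatic): no H
  1 × N: 2 H
  1 × O: no H
  Total hydrogens = 29.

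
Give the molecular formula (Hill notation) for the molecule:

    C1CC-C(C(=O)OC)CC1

C8H14O2

Heavy atoms from the SMILES: 8 C, 2 O.
Implicit hydrogens by atom environment:
  5 × C: 2 H each → 10
  2 × O: no H
  1 × C: 3 H
  1 × C: 1 H
  1 × C: no H
  Total hydrogens = 14.
Molecular formula: C8H14O2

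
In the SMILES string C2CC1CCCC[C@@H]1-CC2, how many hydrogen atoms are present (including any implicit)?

18

Hydrogens are implicit in SMILES; fill each atom to its normal valence:
  8 × C: 2 H each → 16
  2 × C: 1 H each → 2
  Total hydrogens = 18.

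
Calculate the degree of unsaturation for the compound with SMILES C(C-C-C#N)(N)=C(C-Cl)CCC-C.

3

Molecular formula from the SMILES: C10H17ClN2.
DoU = (2C + 2 + N − H − X)/2 = (2·10 + 2 + 2 − 17 − 1)/2 = 6/2 = 3.
(Structurally: 0 ring(s) + 3 π bond(s) = 3.)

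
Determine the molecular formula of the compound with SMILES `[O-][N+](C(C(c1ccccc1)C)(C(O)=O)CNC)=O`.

C12H16N2O4

Heavy atoms from the SMILES: 12 C, 2 N, 4 O.
Implicit hydrogens by atom environment:
  5 × C (aromatic): 1 H each → 5
  2 × C: 3 H each → 6
  2 × C: no H
  2 × O: no H
  1 × C: 2 H
  1 × C: 1 H
  1 × C (aromatic): no H
  1 × N: 1 H
  1 × N (charge +1): no H
  1 × O: 1 H
  1 × O (charge -1): no H
  Total hydrogens = 16.
Molecular formula: C12H16N2O4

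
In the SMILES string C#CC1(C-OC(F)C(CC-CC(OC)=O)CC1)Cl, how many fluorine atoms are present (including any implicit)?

1

The symbol for fluorine appears 1 time in the SMILES.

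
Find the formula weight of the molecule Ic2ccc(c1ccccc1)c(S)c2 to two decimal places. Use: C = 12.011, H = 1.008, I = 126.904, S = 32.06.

312.17

Molecular formula: C12H9IS.
M = 12×12.011 + 9×1.008 + 1×126.904 + 1×32.06 = 312.17 g/mol.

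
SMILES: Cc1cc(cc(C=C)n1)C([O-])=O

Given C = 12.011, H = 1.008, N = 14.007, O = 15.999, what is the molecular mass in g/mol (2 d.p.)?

162.17

Molecular formula: C9H8NO2-.
M = 9×12.011 + 8×1.008 + 1×14.007 + 2×15.999 = 162.17 g/mol.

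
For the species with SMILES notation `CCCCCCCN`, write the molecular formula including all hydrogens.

C7H17N

Heavy atoms from the SMILES: 7 C, 1 N.
Implicit hydrogens by atom environment:
  6 × C: 2 H each → 12
  1 × C: 3 H
  1 × N: 2 H
  Total hydrogens = 17.
Molecular formula: C7H17N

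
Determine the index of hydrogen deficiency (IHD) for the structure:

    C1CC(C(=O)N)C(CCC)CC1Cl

Molecular formula from the SMILES: C10H18ClNO.
DoU = (2C + 2 + N − H − X)/2 = (2·10 + 2 + 1 − 18 − 1)/2 = 4/2 = 2.
(Structurally: 1 ring(s) + 1 π bond(s) = 2.)

2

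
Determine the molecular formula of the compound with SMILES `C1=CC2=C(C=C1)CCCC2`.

C10H12

Heavy atoms from the SMILES: 10 C.
Implicit hydrogens by atom environment:
  4 × C: 2 H each → 8
  4 × C (aromatic): 1 H each → 4
  2 × C (aromatic): no H
  Total hydrogens = 12.
Molecular formula: C10H12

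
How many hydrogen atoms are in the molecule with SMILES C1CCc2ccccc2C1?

Hydrogens are implicit in SMILES; fill each atom to its normal valence:
  4 × C: 2 H each → 8
  4 × C (aromatic): 1 H each → 4
  2 × C (aromatic): no H
  Total hydrogens = 12.

12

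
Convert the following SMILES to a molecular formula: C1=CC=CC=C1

C6H6

Heavy atoms from the SMILES: 6 C.
Implicit hydrogens by atom environment:
  6 × C (aromatic): 1 H each → 6
  Total hydrogens = 6.
Molecular formula: C6H6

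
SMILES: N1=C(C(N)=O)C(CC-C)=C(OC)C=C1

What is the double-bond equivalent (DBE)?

5

Molecular formula from the SMILES: C10H14N2O2.
DoU = (2C + 2 + N − H − X)/2 = (2·10 + 2 + 2 − 14 − 0)/2 = 10/2 = 5.
(Structurally: 1 ring(s) + 4 π bond(s) = 5.)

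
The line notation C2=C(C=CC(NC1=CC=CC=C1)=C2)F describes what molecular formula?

Heavy atoms from the SMILES: 12 C, 1 F, 1 N.
Implicit hydrogens by atom environment:
  9 × C (aromatic): 1 H each → 9
  3 × C (aromatic): no H
  1 × F: no H
  1 × N: 1 H
  Total hydrogens = 10.
Molecular formula: C12H10FN

C12H10FN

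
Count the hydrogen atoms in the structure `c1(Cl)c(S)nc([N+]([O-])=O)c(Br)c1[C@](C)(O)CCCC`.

Hydrogens are implicit in SMILES; fill each atom to its normal valence:
  5 × C (aromatic): no H
  3 × C: 2 H each → 6
  2 × C: 3 H each → 6
  1 × Br: no H
  1 × C: no H
  1 × Cl: no H
  1 × N (aromatic): no H
  1 × N (charge +1): no H
  1 × O: 1 H
  1 × O: no H
  1 × O (charge -1): no H
  1 × S: 1 H
  Total hydrogens = 14.

14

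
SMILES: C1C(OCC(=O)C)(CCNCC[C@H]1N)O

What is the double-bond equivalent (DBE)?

Molecular formula from the SMILES: C10H20N2O3.
DoU = (2C + 2 + N − H − X)/2 = (2·10 + 2 + 2 − 20 − 0)/2 = 4/2 = 2.
(Structurally: 1 ring(s) + 1 π bond(s) = 2.)

2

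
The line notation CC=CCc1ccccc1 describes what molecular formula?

C10H12

Heavy atoms from the SMILES: 10 C.
Implicit hydrogens by atom environment:
  5 × C (aromatic): 1 H each → 5
  2 × C: 1 H each → 2
  1 × C: 3 H
  1 × C: 2 H
  1 × C (aromatic): no H
  Total hydrogens = 12.
Molecular formula: C10H12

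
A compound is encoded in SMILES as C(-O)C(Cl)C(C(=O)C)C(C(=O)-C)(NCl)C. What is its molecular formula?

C9H15Cl2NO3

Heavy atoms from the SMILES: 9 C, 2 Cl, 1 N, 3 O.
Implicit hydrogens by atom environment:
  3 × C: 3 H each → 9
  3 × C: no H
  2 × C: 1 H each → 2
  2 × Cl: no H
  2 × O: no H
  1 × C: 2 H
  1 × N: 1 H
  1 × O: 1 H
  Total hydrogens = 15.
Molecular formula: C9H15Cl2NO3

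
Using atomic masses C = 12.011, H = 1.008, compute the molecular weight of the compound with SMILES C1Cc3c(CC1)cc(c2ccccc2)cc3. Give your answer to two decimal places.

Molecular formula: C16H16.
M = 16×12.011 + 16×1.008 = 208.30 g/mol.

208.30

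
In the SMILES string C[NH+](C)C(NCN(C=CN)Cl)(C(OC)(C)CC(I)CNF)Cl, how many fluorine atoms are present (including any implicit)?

1

The symbol for fluorine appears 1 time in the SMILES.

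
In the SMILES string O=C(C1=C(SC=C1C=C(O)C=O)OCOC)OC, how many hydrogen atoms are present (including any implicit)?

Hydrogens are implicit in SMILES; fill each atom to its normal valence:
  5 × O: no H
  3 × C (aromatic): no H
  2 × C: 3 H each → 6
  2 × C: 1 H each → 2
  2 × C: no H
  1 × C: 2 H
  1 × C (aromatic): 1 H
  1 × O: 1 H
  1 × S (aromatic): no H
  Total hydrogens = 12.

12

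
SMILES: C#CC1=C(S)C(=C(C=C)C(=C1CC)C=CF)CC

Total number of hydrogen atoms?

Hydrogens are implicit in SMILES; fill each atom to its normal valence:
  6 × C (aromatic): no H
  4 × C: 1 H each → 4
  3 × C: 2 H each → 6
  2 × C: 3 H each → 6
  1 × C: no H
  1 × F: no H
  1 × S: 1 H
  Total hydrogens = 17.

17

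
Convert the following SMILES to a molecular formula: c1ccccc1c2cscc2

C10H8S

Heavy atoms from the SMILES: 10 C, 1 S.
Implicit hydrogens by atom environment:
  8 × C (aromatic): 1 H each → 8
  2 × C (aromatic): no H
  1 × S (aromatic): no H
  Total hydrogens = 8.
Molecular formula: C10H8S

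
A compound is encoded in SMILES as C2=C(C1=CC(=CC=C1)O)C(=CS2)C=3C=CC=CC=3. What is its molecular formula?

Heavy atoms from the SMILES: 16 C, 1 O, 1 S.
Implicit hydrogens by atom environment:
  11 × C (aromatic): 1 H each → 11
  5 × C (aromatic): no H
  1 × O: 1 H
  1 × S (aromatic): no H
  Total hydrogens = 12.
Molecular formula: C16H12OS

C16H12OS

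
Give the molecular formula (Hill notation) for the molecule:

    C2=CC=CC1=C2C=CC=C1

Heavy atoms from the SMILES: 10 C.
Implicit hydrogens by atom environment:
  8 × C (aromatic): 1 H each → 8
  2 × C (aromatic): no H
  Total hydrogens = 8.
Molecular formula: C10H8

C10H8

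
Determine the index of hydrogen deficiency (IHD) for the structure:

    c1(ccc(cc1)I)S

4

Molecular formula from the SMILES: C6H5IS.
DoU = (2C + 2 + N − H − X)/2 = (2·6 + 2 + 0 − 5 − 1)/2 = 8/2 = 4.
(Structurally: 1 ring(s) + 3 π bond(s) = 4.)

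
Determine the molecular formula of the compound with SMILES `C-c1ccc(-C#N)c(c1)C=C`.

Heavy atoms from the SMILES: 10 C, 1 N.
Implicit hydrogens by atom environment:
  3 × C (aromatic): 1 H each → 3
  3 × C (aromatic): no H
  1 × C: 3 H
  1 × C: 2 H
  1 × C: 1 H
  1 × C: no H
  1 × N: no H
  Total hydrogens = 9.
Molecular formula: C10H9N

C10H9N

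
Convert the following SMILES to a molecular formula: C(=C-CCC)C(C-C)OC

Heavy atoms from the SMILES: 9 C, 1 O.
Implicit hydrogens by atom environment:
  3 × C: 3 H each → 9
  3 × C: 2 H each → 6
  3 × C: 1 H each → 3
  1 × O: no H
  Total hydrogens = 18.
Molecular formula: C9H18O

C9H18O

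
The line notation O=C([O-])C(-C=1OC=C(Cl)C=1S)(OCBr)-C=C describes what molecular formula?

C9H7BrClO4S-

Heavy atoms from the SMILES: 1 Br, 9 C, 1 Cl, 4 O, 1 S.
Implicit hydrogens by atom environment:
  3 × C (aromatic): no H
  2 × C: 2 H each → 4
  2 × C: no H
  2 × O: no H
  1 × Br: no H
  1 × C (aromatic): 1 H
  1 × C: 1 H
  1 × Cl: no H
  1 × O (aromatic): no H
  1 × O (charge -1): no H
  1 × S: 1 H
  Total hydrogens = 7.
Net charge -1.
Molecular formula: C9H7BrClO4S-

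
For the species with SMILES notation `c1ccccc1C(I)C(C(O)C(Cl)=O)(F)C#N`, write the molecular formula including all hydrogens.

C11H8ClFINO2

Heavy atoms from the SMILES: 11 C, 1 Cl, 1 F, 1 I, 1 N, 2 O.
Implicit hydrogens by atom environment:
  5 × C (aromatic): 1 H each → 5
  3 × C: no H
  2 × C: 1 H each → 2
  1 × C (aromatic): no H
  1 × Cl: no H
  1 × F: no H
  1 × I: no H
  1 × N: no H
  1 × O: 1 H
  1 × O: no H
  Total hydrogens = 8.
Molecular formula: C11H8ClFINO2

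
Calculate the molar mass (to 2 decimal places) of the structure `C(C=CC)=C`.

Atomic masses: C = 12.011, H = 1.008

Molecular formula: C5H8.
M = 5×12.011 + 8×1.008 = 68.12 g/mol.

68.12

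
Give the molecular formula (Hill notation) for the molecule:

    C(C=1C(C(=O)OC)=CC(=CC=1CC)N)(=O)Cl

Heavy atoms from the SMILES: 11 C, 1 Cl, 1 N, 3 O.
Implicit hydrogens by atom environment:
  4 × C (aromatic): no H
  3 × O: no H
  2 × C: 3 H each → 6
  2 × C (aromatic): 1 H each → 2
  2 × C: no H
  1 × C: 2 H
  1 × Cl: no H
  1 × N: 2 H
  Total hydrogens = 12.
Molecular formula: C11H12ClNO3

C11H12ClNO3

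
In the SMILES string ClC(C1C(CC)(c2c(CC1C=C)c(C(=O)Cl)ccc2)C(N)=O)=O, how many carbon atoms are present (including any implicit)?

17

The symbol for carbon appears 17 times in the SMILES. Lowercase c denotes aromatic carbon and counts toward C.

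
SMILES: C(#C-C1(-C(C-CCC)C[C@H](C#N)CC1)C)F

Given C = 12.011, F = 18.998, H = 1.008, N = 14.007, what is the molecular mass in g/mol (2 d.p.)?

221.32

Molecular formula: C14H20FN.
M = 14×12.011 + 1×18.998 + 20×1.008 + 1×14.007 = 221.32 g/mol.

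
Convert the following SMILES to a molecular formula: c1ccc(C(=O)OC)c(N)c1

Heavy atoms from the SMILES: 8 C, 1 N, 2 O.
Implicit hydrogens by atom environment:
  4 × C (aromatic): 1 H each → 4
  2 × C (aromatic): no H
  2 × O: no H
  1 × C: 3 H
  1 × C: no H
  1 × N: 2 H
  Total hydrogens = 9.
Molecular formula: C8H9NO2

C8H9NO2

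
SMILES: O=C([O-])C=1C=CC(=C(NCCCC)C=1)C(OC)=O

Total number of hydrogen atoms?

16

Hydrogens are implicit in SMILES; fill each atom to its normal valence:
  3 × C: 2 H each → 6
  3 × C (aromatic): 1 H each → 3
  3 × C (aromatic): no H
  3 × O: no H
  2 × C: 3 H each → 6
  2 × C: no H
  1 × N: 1 H
  1 × O (charge -1): no H
  Total hydrogens = 16.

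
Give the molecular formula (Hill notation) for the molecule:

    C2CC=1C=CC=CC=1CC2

Heavy atoms from the SMILES: 10 C.
Implicit hydrogens by atom environment:
  4 × C: 2 H each → 8
  4 × C (aromatic): 1 H each → 4
  2 × C (aromatic): no H
  Total hydrogens = 12.
Molecular formula: C10H12

C10H12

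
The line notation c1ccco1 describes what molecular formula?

C4H4O

Heavy atoms from the SMILES: 4 C, 1 O.
Implicit hydrogens by atom environment:
  4 × C (aromatic): 1 H each → 4
  1 × O (aromatic): no H
  Total hydrogens = 4.
Molecular formula: C4H4O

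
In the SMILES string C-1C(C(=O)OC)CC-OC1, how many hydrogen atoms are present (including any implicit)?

12

Hydrogens are implicit in SMILES; fill each atom to its normal valence:
  4 × C: 2 H each → 8
  3 × O: no H
  1 × C: 3 H
  1 × C: 1 H
  1 × C: no H
  Total hydrogens = 12.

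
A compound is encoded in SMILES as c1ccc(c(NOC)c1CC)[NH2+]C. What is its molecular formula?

C10H17N2O+

Heavy atoms from the SMILES: 10 C, 2 N, 1 O.
Implicit hydrogens by atom environment:
  3 × C: 3 H each → 9
  3 × C (aromatic): 1 H each → 3
  3 × C (aromatic): no H
  1 × C: 2 H
  1 × N (charge +1): 2 H
  1 × N: 1 H
  1 × O: no H
  Total hydrogens = 17.
Net charge +1.
Molecular formula: C10H17N2O+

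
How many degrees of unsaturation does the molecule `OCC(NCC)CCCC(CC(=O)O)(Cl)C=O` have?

2

Molecular formula from the SMILES: C11H20ClNO4.
DoU = (2C + 2 + N − H − X)/2 = (2·11 + 2 + 1 − 20 − 1)/2 = 4/2 = 2.
(Structurally: 0 ring(s) + 2 π bond(s) = 2.)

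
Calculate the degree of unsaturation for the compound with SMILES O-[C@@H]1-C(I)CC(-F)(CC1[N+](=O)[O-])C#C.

4

Molecular formula from the SMILES: C8H9FINO3.
DoU = (2C + 2 + N − H − X)/2 = (2·8 + 2 + 1 − 9 − 2)/2 = 8/2 = 4.
(Structurally: 1 ring(s) + 3 π bond(s) = 4.)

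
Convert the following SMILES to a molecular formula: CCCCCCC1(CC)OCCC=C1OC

C14H26O2

Heavy atoms from the SMILES: 14 C, 2 O.
Implicit hydrogens by atom environment:
  8 × C: 2 H each → 16
  3 × C: 3 H each → 9
  2 × C: no H
  2 × O: no H
  1 × C: 1 H
  Total hydrogens = 26.
Molecular formula: C14H26O2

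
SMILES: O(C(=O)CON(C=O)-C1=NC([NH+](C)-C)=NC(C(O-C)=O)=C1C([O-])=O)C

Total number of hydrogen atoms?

16

Hydrogens are implicit in SMILES; fill each atom to its normal valence:
  7 × O: no H
  4 × C: 3 H each → 12
  4 × C (aromatic): no H
  3 × C: no H
  2 × N (aromatic): no H
  1 × C: 2 H
  1 × C: 1 H
  1 × N (charge +1): 1 H
  1 × N: no H
  1 × O (charge -1): no H
  Total hydrogens = 16.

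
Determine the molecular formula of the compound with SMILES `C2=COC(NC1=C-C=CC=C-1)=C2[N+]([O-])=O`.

Heavy atoms from the SMILES: 10 C, 2 N, 3 O.
Implicit hydrogens by atom environment:
  7 × C (aromatic): 1 H each → 7
  3 × C (aromatic): no H
  1 × N: 1 H
  1 × N (charge +1): no H
  1 × O (aromatic): no H
  1 × O: no H
  1 × O (charge -1): no H
  Total hydrogens = 8.
Molecular formula: C10H8N2O3

C10H8N2O3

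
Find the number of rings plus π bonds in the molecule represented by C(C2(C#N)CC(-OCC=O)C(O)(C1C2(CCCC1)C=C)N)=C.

Molecular formula from the SMILES: C17H24N2O3.
DoU = (2C + 2 + N − H − X)/2 = (2·17 + 2 + 2 − 24 − 0)/2 = 14/2 = 7.
(Structurally: 2 ring(s) + 5 π bond(s) = 7.)

7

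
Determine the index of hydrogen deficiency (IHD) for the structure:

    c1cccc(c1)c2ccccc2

8

Molecular formula from the SMILES: C12H10.
DoU = (2C + 2 + N − H − X)/2 = (2·12 + 2 + 0 − 10 − 0)/2 = 16/2 = 8.
(Structurally: 2 ring(s) + 6 π bond(s) = 8.)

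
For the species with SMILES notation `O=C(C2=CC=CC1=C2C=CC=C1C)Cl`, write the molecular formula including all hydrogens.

C12H9ClO

Heavy atoms from the SMILES: 12 C, 1 Cl, 1 O.
Implicit hydrogens by atom environment:
  6 × C (aromatic): 1 H each → 6
  4 × C (aromatic): no H
  1 × C: 3 H
  1 × C: no H
  1 × Cl: no H
  1 × O: no H
  Total hydrogens = 9.
Molecular formula: C12H9ClO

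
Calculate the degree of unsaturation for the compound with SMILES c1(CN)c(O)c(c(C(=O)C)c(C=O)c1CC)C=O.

Molecular formula from the SMILES: C13H15NO4.
DoU = (2C + 2 + N − H − X)/2 = (2·13 + 2 + 1 − 15 − 0)/2 = 14/2 = 7.
(Structurally: 1 ring(s) + 6 π bond(s) = 7.)

7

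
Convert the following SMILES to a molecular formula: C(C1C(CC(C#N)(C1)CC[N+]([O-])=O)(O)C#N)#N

C10H10N4O3

Heavy atoms from the SMILES: 10 C, 4 N, 3 O.
Implicit hydrogens by atom environment:
  5 × C: no H
  4 × C: 2 H each → 8
  3 × N: no H
  1 × C: 1 H
  1 × N (charge +1): no H
  1 × O: 1 H
  1 × O: no H
  1 × O (charge -1): no H
  Total hydrogens = 10.
Molecular formula: C10H10N4O3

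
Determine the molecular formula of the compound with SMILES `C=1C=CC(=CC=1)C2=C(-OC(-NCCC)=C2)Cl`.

Heavy atoms from the SMILES: 13 C, 1 Cl, 1 N, 1 O.
Implicit hydrogens by atom environment:
  6 × C (aromatic): 1 H each → 6
  4 × C (aromatic): no H
  2 × C: 2 H each → 4
  1 × C: 3 H
  1 × Cl: no H
  1 × N: 1 H
  1 × O (aromatic): no H
  Total hydrogens = 14.
Molecular formula: C13H14ClNO

C13H14ClNO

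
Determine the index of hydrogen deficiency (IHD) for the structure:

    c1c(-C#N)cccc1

6

Molecular formula from the SMILES: C7H5N.
DoU = (2C + 2 + N − H − X)/2 = (2·7 + 2 + 1 − 5 − 0)/2 = 12/2 = 6.
(Structurally: 1 ring(s) + 5 π bond(s) = 6.)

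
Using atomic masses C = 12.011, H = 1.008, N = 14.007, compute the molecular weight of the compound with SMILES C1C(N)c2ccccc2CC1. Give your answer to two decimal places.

147.22

Molecular formula: C10H13N.
M = 10×12.011 + 13×1.008 + 1×14.007 = 147.22 g/mol.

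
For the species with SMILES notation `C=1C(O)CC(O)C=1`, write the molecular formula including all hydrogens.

C5H8O2

Heavy atoms from the SMILES: 5 C, 2 O.
Implicit hydrogens by atom environment:
  4 × C: 1 H each → 4
  2 × O: 1 H each → 2
  1 × C: 2 H
  Total hydrogens = 8.
Molecular formula: C5H8O2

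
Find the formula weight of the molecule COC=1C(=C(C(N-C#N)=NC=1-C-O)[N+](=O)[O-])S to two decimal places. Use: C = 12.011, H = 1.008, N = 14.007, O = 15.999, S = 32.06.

256.24

Molecular formula: C8H8N4O4S.
M = 8×12.011 + 8×1.008 + 4×14.007 + 4×15.999 + 1×32.06 = 256.24 g/mol.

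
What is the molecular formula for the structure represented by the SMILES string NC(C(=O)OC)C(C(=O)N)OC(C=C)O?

C8H14N2O5

Heavy atoms from the SMILES: 8 C, 2 N, 5 O.
Implicit hydrogens by atom environment:
  4 × C: 1 H each → 4
  4 × O: no H
  2 × C: no H
  2 × N: 2 H each → 4
  1 × C: 3 H
  1 × C: 2 H
  1 × O: 1 H
  Total hydrogens = 14.
Molecular formula: C8H14N2O5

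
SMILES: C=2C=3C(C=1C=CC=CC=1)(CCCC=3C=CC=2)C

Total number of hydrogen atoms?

Hydrogens are implicit in SMILES; fill each atom to its normal valence:
  9 × C (aromatic): 1 H each → 9
  3 × C: 2 H each → 6
  3 × C (aromatic): no H
  1 × C: 3 H
  1 × C: no H
  Total hydrogens = 18.

18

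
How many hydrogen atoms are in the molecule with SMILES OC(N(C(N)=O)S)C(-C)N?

Hydrogens are implicit in SMILES; fill each atom to its normal valence:
  2 × C: 1 H each → 2
  2 × N: 2 H each → 4
  1 × C: 3 H
  1 × C: no H
  1 × N: no H
  1 × O: 1 H
  1 × O: no H
  1 × S: 1 H
  Total hydrogens = 11.

11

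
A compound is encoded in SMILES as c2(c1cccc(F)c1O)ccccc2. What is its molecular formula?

Heavy atoms from the SMILES: 12 C, 1 F, 1 O.
Implicit hydrogens by atom environment:
  8 × C (aromatic): 1 H each → 8
  4 × C (aromatic): no H
  1 × F: no H
  1 × O: 1 H
  Total hydrogens = 9.
Molecular formula: C12H9FO

C12H9FO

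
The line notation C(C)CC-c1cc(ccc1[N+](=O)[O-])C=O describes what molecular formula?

C11H13NO3

Heavy atoms from the SMILES: 11 C, 1 N, 3 O.
Implicit hydrogens by atom environment:
  3 × C: 2 H each → 6
  3 × C (aromatic): 1 H each → 3
  3 × C (aromatic): no H
  2 × O: no H
  1 × C: 3 H
  1 × C: 1 H
  1 × N (charge +1): no H
  1 × O (charge -1): no H
  Total hydrogens = 13.
Molecular formula: C11H13NO3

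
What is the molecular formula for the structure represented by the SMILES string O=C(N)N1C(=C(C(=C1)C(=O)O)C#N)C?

C8H7N3O3

Heavy atoms from the SMILES: 8 C, 3 N, 3 O.
Implicit hydrogens by atom environment:
  3 × C (aromatic): no H
  3 × C: no H
  2 × O: no H
  1 × C: 3 H
  1 × C (aromatic): 1 H
  1 × N: 2 H
  1 × N (aromatic): no H
  1 × N: no H
  1 × O: 1 H
  Total hydrogens = 7.
Molecular formula: C8H7N3O3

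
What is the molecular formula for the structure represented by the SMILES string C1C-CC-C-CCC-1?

C8H16

Heavy atoms from the SMILES: 8 C.
Implicit hydrogens by atom environment:
  8 × C: 2 H each → 16
  Total hydrogens = 16.
Molecular formula: C8H16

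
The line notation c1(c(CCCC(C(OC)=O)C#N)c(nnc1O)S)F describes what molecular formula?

Heavy atoms from the SMILES: 11 C, 1 F, 3 N, 3 O, 1 S.
Implicit hydrogens by atom environment:
  4 × C (aromatic): no H
  3 × C: 2 H each → 6
  2 × C: no H
  2 × N (aromatic): no H
  2 × O: no H
  1 × C: 3 H
  1 × C: 1 H
  1 × F: no H
  1 × N: no H
  1 × O: 1 H
  1 × S: 1 H
  Total hydrogens = 12.
Molecular formula: C11H12FN3O3S

C11H12FN3O3S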